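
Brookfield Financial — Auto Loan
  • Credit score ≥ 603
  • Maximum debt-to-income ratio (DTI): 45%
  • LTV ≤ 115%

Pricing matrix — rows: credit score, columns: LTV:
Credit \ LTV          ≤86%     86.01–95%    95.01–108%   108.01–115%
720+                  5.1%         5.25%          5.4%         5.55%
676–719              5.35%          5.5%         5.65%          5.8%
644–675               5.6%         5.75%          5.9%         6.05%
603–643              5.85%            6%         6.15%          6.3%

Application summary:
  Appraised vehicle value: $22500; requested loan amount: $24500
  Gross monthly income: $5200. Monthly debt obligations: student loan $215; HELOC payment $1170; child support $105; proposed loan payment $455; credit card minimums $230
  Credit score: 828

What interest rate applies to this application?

Credit score 828 ≥ 603; Total monthly debts = (215 + 1,170 + 105 + 455 + 230) = 2,175. DTI: 2,175 ÷ 5,200 = 41.8%, within the 45% cap
LTV = 24,500/22,500 = 108.9% ≤ 115%
Credit 828 → row 720+; LTV 108.9% → column 108.01–115%. Grid cell → 5.55%.

5.55%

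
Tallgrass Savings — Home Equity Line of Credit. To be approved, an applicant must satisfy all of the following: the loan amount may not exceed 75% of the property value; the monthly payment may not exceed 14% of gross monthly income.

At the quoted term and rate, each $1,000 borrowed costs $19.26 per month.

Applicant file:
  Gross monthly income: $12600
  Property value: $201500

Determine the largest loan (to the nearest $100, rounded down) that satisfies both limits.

Payment cap: 14% × $12,600 = $1,764/month.
At $19.26 per $1,000, that supports 1,764/19.26 × 1,000 ≈ $91,588 → $91,500.
LTV cap: 75% × $201,500 = $151,125 → $151,100.
Binding constraint: payment-to-income.

$91,500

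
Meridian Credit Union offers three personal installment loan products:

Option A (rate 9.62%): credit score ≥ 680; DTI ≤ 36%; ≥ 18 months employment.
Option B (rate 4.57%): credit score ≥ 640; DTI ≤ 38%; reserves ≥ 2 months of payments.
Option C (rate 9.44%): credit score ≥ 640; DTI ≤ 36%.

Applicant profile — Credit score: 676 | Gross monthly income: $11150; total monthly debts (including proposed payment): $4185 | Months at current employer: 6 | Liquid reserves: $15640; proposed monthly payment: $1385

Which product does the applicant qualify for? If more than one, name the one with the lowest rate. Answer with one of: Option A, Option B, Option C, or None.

Option B

DTI = 4,185/11,150 = 37.5%.
Reserves = 15,640/1,385 = 11.3 months.
Option A: score 676 < 680; DTI 37.5% > 36%; employment 6 < 18 mo → does not qualify.
Option B: score 676 ≥ 640; DTI 37.5% ≤ 38%; reserves 11.3 ≥ 2 mo → qualifies.
Option C: score 676 ≥ 640; DTI 37.5% > 36% → does not qualify.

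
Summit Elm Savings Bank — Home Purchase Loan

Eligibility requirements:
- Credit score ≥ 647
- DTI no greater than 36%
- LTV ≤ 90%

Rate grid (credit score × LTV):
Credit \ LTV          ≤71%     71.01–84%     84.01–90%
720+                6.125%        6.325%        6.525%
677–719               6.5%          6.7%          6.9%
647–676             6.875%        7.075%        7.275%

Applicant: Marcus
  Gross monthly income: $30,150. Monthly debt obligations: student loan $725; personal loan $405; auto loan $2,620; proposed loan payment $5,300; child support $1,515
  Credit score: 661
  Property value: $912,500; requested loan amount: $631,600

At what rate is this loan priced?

6.875%

Credit score 661 ≥ 647; Total monthly debts = (725 + 405 + 2,620 + 5,300 + 1,515) = 10,565. Debt-to-income = 10,565/30,150 = 35% — meets 36% limit
LTV = 631,600/912,500 = 69.2% ≤ 90%
Row: 661 falls in 647–676. Column: 69.2% falls in ≤71%. Rate = 6.875%.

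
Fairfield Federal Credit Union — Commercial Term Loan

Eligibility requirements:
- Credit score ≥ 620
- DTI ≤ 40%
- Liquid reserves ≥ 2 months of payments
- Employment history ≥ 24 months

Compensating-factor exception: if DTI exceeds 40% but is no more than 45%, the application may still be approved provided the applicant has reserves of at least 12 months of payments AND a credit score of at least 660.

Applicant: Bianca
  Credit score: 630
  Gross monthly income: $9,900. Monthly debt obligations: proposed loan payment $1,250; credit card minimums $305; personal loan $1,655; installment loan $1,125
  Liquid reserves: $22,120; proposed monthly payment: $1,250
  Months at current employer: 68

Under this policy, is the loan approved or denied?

Denied

Credit score 630 ≥ 620 (meets base)
Total debts = (1,250 + 305 + 1,655 + 1,125) = 4,335. DTI: 4,335 ÷ 9,900 = 43.8%, over the 40% base limit.
Reserves: 22,120 ÷ 1,250 = 17.7 months (meets 2-month minimum)
Employment 68 ≥ 24 months
43.8% falls in the override range (40%–45%), so the compensating-factor test applies.
Reserves 17.7 ≥ 12 months; credit score 630 < 660.
Override conditions not both satisfied; exception does not apply.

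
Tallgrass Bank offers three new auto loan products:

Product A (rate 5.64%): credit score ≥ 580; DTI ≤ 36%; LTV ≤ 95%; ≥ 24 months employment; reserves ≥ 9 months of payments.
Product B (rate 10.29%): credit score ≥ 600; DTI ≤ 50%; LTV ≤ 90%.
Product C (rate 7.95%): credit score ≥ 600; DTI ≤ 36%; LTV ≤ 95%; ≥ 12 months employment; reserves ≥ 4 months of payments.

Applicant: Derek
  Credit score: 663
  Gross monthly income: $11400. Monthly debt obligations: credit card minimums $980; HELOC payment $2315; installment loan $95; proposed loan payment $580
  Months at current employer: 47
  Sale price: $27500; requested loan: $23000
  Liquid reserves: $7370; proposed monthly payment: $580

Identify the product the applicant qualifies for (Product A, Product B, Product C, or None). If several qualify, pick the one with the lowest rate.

Total debts = (980 + 2,315 + 95 + 580) = 3,970; DTI = 3,970/11,400 = 34.8%.
LTV = 23,000/27,500 = 83.6%.
Reserves = 7,370/580 = 12.7 months.
Product A: score 663 ≥ 580; DTI 34.8% ≤ 36%; LTV 83.6% ≤ 95%; employment 47 ≥ 24 mo; reserves 12.7 ≥ 9 mo → qualifies.
Product B: score 663 ≥ 600; DTI 34.8% ≤ 50%; LTV 83.6% ≤ 90% → qualifies.
Product C: score 663 ≥ 600; DTI 34.8% ≤ 36%; LTV 83.6% ≤ 95%; employment 47 ≥ 12 mo; reserves 12.7 ≥ 4 mo → qualifies.
Qualifying: Product A, Product B, Product C. Lowest rate is 5.64% → Product A.

Product A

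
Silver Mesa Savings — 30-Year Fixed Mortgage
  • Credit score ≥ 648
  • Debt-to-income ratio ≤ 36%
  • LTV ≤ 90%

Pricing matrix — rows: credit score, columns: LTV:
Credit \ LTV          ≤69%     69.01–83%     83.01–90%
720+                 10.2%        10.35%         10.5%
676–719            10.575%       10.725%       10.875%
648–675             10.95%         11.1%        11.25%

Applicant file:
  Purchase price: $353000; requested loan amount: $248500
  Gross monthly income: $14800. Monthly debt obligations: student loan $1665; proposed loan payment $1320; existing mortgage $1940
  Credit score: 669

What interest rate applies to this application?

Credit score 669 ≥ 648; Total monthly debts = (1,665 + 1,320 + 1,940) = 4,925. DTI = 4,925/14,800 = 33.3% ≤ 36%
LTV = 248,500/353,000 = 70.4% ≤ 90%
Score 669 is in the 648–675 band; LTV 70.4% is in the 69.01–83% band → 11.1%.

11.1%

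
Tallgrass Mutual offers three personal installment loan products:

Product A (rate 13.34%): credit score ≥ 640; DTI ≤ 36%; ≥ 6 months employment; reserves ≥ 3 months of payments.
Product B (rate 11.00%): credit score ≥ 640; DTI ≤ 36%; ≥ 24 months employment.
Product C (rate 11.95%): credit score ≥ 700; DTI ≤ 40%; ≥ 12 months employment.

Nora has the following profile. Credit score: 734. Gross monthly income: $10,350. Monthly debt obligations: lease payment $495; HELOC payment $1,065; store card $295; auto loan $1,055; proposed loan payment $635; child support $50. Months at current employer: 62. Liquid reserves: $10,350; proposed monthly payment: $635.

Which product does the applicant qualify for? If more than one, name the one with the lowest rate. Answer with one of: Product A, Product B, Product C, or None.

Total debts = (495 + 1,065 + 295 + 1,055 + 635 + 50) = 3,595; DTI = 3,595/10,350 = 34.7%.
Reserves = 10,350/635 = 16.3 months.
Product A: score 734 ≥ 640; DTI 34.7% ≤ 36%; employment 62 ≥ 6 mo; reserves 16.3 ≥ 3 mo → qualifies.
Product B: score 734 ≥ 640; DTI 34.7% ≤ 36%; employment 62 ≥ 24 mo → qualifies.
Product C: score 734 ≥ 700; DTI 34.7% ≤ 40%; employment 62 ≥ 12 mo → qualifies.
Qualifying: Product A, Product B, Product C. Lowest rate is 11.00% → Product B.

Product B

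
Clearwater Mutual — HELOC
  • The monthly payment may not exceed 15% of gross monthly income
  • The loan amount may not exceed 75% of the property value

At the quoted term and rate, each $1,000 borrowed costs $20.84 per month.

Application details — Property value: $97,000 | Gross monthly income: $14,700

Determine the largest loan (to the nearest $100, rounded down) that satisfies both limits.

$72,700

Payment cap: 15% × $14,700 = $2,205/month.
At $20.84 per $1,000, that supports 2,205/20.84 × 1,000 ≈ $105,806 → $105,800.
LTV cap: 75% × $97,000 = $72,750 → $72,700.
Binding constraint: loan-to-value.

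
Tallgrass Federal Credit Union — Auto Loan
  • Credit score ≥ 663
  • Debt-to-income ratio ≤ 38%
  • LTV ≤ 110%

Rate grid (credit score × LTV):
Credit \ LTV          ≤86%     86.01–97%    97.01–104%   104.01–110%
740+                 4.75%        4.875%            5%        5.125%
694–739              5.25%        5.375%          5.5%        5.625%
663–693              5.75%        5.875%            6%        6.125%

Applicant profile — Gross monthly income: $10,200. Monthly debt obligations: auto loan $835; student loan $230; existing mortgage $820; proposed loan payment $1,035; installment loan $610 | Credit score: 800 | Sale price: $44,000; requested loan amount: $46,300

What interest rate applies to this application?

Credit score 800 ≥ 663; Total monthly debts = (835 + 230 + 820 + 1,035 + 610) = 3,530. DTI: 3,530 ÷ 10,200 = 34.6%, within the 38% cap
Loan-to-value = 46,300/44,000 = 105.2% — pass (110% max)
Row: 800 falls in 740+. Column: 105.2% falls in 104.01–110%. Rate = 5.125%.

5.125%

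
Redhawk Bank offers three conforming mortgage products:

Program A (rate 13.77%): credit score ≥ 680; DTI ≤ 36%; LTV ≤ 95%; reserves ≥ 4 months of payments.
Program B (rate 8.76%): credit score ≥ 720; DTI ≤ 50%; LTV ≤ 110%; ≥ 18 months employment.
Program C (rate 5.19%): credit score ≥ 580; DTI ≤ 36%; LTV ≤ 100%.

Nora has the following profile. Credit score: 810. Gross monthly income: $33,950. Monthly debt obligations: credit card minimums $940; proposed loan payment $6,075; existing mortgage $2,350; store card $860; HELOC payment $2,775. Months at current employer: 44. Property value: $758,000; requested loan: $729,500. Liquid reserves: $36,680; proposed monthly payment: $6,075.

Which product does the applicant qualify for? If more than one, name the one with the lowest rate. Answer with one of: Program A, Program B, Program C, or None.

Program B

Total debts = (940 + 6,075 + 2,350 + 860 + 2,775) = 13,000; DTI = 13,000/33,950 = 38.3%.
LTV = 729,500/758,000 = 96.2%.
Reserves = 36,680/6,075 = 6.0 months.
Program A: score 810 ≥ 680; DTI 38.3% > 36%; LTV 96.2% > 95%; reserves 6.0 ≥ 4 mo → does not qualify.
Program B: score 810 ≥ 720; DTI 38.3% ≤ 50%; LTV 96.2% ≤ 110%; employment 44 ≥ 18 mo → qualifies.
Program C: score 810 ≥ 580; DTI 38.3% > 36%; LTV 96.2% ≤ 100% → does not qualify.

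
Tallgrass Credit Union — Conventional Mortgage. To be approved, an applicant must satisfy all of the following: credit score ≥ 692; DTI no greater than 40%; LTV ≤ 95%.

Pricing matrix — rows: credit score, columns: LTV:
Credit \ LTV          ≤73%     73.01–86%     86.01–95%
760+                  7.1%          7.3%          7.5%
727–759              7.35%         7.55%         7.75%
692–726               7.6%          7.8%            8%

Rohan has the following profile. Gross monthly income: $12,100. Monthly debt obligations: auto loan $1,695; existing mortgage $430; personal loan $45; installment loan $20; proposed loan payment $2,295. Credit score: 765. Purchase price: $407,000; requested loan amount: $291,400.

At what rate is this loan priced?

Credit score 765 ≥ 692; Total monthly debts = (1,695 + 430 + 45 + 20 + 2,295) = 4,485. DTI = 4,485/12,100 = 37.1% ≤ 40%
LTV = 291,400/407,000 = 71.6% ≤ 95%
Row: 765 falls in 760+. Column: 71.6% falls in ≤73%. Rate = 7.1%.

7.1%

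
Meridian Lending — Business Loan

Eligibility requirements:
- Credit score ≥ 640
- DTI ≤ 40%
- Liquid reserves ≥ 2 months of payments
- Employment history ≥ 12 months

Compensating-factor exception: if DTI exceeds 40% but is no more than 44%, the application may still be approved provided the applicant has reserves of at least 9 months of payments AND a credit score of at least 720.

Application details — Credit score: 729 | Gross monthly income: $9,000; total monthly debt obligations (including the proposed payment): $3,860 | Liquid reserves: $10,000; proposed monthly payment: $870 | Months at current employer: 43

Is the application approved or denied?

Credit score 729 ≥ 640 (meets base)
DTI = 3,860/9,000 = 42.9% > 40% — standard DTI limit exceeded.
Reserves = 10,000/870 = 11.5 months ≥ 2
Employment 43 ≥ 12 months
42.9% falls in the override range (40%–44%), so the compensating-factor test applies.
Override check — reserves: 11.5 mo (ok); score: 729 (ok).
Both compensating conditions met → exception applies.

Approved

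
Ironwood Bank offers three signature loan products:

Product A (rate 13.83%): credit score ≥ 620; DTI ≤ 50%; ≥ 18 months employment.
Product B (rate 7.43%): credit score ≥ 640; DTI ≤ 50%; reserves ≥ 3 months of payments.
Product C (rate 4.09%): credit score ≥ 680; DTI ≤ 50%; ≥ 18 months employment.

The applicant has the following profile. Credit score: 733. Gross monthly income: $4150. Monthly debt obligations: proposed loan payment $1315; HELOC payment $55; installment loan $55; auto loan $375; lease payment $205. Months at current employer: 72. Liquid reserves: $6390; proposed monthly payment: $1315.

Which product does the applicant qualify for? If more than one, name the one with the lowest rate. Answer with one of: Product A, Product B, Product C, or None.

Total debts = (1,315 + 55 + 55 + 375 + 205) = 2,005; DTI = 2,005/4,150 = 48.3%.
Reserves = 6,390/1,315 = 4.9 months.
Product A: score 733 ≥ 620; DTI 48.3% ≤ 50%; employment 72 ≥ 18 mo → qualifies.
Product B: score 733 ≥ 640; DTI 48.3% ≤ 50%; reserves 4.9 ≥ 3 mo → qualifies.
Product C: score 733 ≥ 680; DTI 48.3% ≤ 50%; employment 72 ≥ 18 mo → qualifies.
Qualifying: Product A, Product B, Product C. Lowest rate is 4.09% → Product C.

Product C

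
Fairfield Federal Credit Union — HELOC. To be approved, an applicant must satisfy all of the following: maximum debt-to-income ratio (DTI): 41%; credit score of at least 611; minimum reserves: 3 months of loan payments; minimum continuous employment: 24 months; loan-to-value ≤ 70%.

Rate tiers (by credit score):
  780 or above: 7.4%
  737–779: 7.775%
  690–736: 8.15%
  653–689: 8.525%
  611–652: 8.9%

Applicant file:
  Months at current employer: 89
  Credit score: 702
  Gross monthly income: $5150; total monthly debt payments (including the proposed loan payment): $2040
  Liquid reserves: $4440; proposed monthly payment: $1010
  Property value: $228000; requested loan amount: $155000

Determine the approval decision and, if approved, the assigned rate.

Credit score 702 ≥ 611 (meets minimum)
Reserves = 4,440/1,010 = 4.4 months ≥ 3
Debt-to-income = 2,040/5,150 = 39.6% — meets 41% limit
Loan-to-value = 155,000/228,000 = 68% — pass (70% max)
Employment 89 ≥ 24 months
All requirements met. Score 702 falls in the 690–736 tier → 8.15%.

Approved at 8.15%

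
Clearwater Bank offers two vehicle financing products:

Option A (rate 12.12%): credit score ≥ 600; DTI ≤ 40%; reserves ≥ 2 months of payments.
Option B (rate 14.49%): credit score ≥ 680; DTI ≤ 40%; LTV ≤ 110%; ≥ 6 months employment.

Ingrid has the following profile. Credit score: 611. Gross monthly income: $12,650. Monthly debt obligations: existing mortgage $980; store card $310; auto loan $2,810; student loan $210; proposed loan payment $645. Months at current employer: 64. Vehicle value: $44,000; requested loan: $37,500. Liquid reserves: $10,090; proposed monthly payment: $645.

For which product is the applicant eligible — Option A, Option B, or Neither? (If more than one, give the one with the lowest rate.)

Total debts = (980 + 310 + 2,810 + 210 + 645) = 4,955; DTI = 4,955/12,650 = 39.2%.
LTV = 37,500/44,000 = 85.2%.
Reserves = 10,090/645 = 15.6 months.
Option A: score 611 ≥ 600; DTI 39.2% ≤ 40%; reserves 15.6 ≥ 2 mo → qualifies.
Option B: score 611 < 680; DTI 39.2% ≤ 40%; LTV 85.2% ≤ 110%; employment 64 ≥ 6 mo → does not qualify.

Option A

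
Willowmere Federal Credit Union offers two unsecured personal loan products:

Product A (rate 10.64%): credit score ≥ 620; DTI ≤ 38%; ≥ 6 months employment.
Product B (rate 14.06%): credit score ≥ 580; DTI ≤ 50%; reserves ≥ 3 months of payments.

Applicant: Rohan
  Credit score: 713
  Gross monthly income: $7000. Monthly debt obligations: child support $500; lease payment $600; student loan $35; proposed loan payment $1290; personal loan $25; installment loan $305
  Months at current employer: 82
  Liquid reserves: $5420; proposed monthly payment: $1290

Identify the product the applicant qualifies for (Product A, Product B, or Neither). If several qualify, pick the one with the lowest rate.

Total debts = (500 + 600 + 35 + 1,290 + 25 + 305) = 2,755; DTI = 2,755/7,000 = 39.4%.
Reserves = 5,420/1,290 = 4.2 months.
Product A: score 713 ≥ 620; DTI 39.4% > 38%; employment 82 ≥ 6 mo → does not qualify.
Product B: score 713 ≥ 580; DTI 39.4% ≤ 50%; reserves 4.2 ≥ 3 mo → qualifies.

Product B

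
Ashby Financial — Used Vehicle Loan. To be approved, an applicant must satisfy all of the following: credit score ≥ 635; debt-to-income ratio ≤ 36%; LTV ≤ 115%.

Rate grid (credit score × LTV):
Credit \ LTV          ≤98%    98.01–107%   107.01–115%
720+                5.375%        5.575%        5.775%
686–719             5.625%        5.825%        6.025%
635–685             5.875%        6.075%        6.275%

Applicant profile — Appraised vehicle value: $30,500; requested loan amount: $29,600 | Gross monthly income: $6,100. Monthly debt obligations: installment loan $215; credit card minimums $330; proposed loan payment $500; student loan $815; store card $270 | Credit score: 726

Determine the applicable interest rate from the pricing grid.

5.375%

Credit score 726 ≥ 635; Total monthly debts = (215 + 330 + 500 + 815 + 270) = 2,130. Debt-to-income = 2,130/6,100 = 34.9% — meets 36% limit
LTV: 29,600 ÷ 30,500 = 97%, within 115% cap
Row: 726 falls in 720+. Column: 97% falls in ≤98%. Rate = 5.375%.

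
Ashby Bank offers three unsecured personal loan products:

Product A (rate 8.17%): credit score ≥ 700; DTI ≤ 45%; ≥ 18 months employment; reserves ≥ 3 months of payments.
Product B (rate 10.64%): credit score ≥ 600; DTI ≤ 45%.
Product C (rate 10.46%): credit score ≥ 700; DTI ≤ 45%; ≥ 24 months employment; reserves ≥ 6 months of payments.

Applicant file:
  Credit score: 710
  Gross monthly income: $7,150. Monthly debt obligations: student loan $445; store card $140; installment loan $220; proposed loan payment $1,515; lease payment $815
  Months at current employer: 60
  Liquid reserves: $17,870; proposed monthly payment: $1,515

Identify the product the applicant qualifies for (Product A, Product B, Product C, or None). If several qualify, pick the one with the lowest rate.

Total debts = (445 + 140 + 220 + 1,515 + 815) = 3,135; DTI = 3,135/7,150 = 43.8%.
Reserves = 17,870/1,515 = 11.8 months.
Product A: score 710 ≥ 700; DTI 43.8% ≤ 45%; employment 60 ≥ 18 mo; reserves 11.8 ≥ 3 mo → qualifies.
Product B: score 710 ≥ 600; DTI 43.8% ≤ 45% → qualifies.
Product C: score 710 ≥ 700; DTI 43.8% ≤ 45%; employment 60 ≥ 24 mo; reserves 11.8 ≥ 6 mo → qualifies.
Qualifying: Product A, Product B, Product C. Lowest rate is 8.17% → Product A.

Product A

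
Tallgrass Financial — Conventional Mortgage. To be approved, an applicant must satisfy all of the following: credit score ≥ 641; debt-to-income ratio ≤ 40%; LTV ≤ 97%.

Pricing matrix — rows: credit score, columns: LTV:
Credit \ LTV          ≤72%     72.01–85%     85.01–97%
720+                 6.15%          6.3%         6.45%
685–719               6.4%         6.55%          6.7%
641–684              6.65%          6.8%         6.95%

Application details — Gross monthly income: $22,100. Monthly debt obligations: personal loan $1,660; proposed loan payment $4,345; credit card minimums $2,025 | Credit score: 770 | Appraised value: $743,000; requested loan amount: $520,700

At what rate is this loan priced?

Credit score 770 ≥ 641; Total monthly debts = (1,660 + 4,345 + 2,025) = 8,030. DTI: 8,030 ÷ 22,100 = 36.3%, within the 40% cap
Loan-to-value = 520,700/743,000 = 70.1% — pass (97% max)
Credit 770 → row 720+; LTV 70.1% → column ≤72%. Grid cell → 6.15%.

6.15%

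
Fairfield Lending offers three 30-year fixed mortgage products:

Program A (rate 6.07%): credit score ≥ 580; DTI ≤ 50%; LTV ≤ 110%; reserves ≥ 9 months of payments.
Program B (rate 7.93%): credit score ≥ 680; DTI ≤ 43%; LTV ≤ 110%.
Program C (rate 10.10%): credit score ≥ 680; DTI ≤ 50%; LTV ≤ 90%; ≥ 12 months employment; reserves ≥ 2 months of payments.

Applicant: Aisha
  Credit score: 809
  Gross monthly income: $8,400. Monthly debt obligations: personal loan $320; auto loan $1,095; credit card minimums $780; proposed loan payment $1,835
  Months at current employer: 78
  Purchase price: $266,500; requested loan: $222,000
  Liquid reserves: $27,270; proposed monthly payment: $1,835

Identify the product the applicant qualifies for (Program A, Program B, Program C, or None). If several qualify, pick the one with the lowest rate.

Program A

Total debts = (320 + 1,095 + 780 + 1,835) = 4,030; DTI = 4,030/8,400 = 48%.
LTV = 222,000/266,500 = 83.3%.
Reserves = 27,270/1,835 = 14.9 months.
Program A: score 809 ≥ 580; DTI 48% ≤ 50%; LTV 83.3% ≤ 110%; reserves 14.9 ≥ 9 mo → qualifies.
Program B: score 809 ≥ 680; DTI 48% > 43%; LTV 83.3% ≤ 110% → does not qualify.
Program C: score 809 ≥ 680; DTI 48% ≤ 50%; LTV 83.3% ≤ 90%; employment 78 ≥ 12 mo; reserves 14.9 ≥ 2 mo → qualifies.
Qualifying: Program A, Program C. Lowest rate is 6.07% → Program A.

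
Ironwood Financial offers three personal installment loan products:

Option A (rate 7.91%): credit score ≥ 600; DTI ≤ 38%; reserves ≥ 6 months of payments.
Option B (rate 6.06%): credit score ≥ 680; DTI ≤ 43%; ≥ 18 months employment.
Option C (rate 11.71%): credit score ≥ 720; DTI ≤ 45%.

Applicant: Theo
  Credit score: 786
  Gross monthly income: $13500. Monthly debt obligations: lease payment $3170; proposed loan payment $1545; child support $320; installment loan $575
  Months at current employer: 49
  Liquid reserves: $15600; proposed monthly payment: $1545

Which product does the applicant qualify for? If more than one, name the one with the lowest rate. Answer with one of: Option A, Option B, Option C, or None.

Total debts = (3,170 + 1,545 + 320 + 575) = 5,610; DTI = 5,610/13,500 = 41.6%.
Reserves = 15,600/1,545 = 10.1 months.
Option A: score 786 ≥ 600; DTI 41.6% > 38%; reserves 10.1 ≥ 6 mo → does not qualify.
Option B: score 786 ≥ 680; DTI 41.6% ≤ 43%; employment 49 ≥ 18 mo → qualifies.
Option C: score 786 ≥ 720; DTI 41.6% ≤ 45% → qualifies.
Qualifying: Option B, Option C. Lowest rate is 6.06% → Option B.

Option B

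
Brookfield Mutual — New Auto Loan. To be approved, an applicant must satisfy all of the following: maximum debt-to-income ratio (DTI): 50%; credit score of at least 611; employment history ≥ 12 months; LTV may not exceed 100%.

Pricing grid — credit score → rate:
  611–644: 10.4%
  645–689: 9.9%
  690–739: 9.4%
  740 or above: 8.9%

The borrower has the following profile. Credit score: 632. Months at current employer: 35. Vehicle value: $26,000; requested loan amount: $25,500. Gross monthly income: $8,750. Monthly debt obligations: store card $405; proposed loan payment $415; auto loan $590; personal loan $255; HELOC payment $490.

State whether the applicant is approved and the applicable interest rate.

Credit score 632 ≥ 611 (meets minimum)
Total monthly debts = (405 + 415 + 590 + 255 + 490) = 2,155. Debt-to-income = 2,155/8,750 = 24.6% — meets 50% limit
Employment 35 ≥ 12 months
LTV = 25,500/26,000 = 98.1% ≤ 100%
All requirements met. Score 632 falls in the 611–644 tier → 10.4%.

Approved at 10.4%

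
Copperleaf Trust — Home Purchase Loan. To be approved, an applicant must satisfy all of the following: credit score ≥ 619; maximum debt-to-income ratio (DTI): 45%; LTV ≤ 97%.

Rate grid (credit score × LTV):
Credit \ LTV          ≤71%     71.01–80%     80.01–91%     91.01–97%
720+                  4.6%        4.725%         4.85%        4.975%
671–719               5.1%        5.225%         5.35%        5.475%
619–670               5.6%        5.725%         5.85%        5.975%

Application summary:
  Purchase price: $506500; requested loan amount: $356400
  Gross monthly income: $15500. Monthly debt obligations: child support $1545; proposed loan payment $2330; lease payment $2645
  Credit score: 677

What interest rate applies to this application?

Credit score 677 ≥ 619; Total monthly debts = (1,545 + 2,330 + 2,645) = 6,520. DTI = 6,520/15,500 = 42.1% ≤ 45%
LTV: 356,400 ÷ 506,500 = 70.4%, within 97% cap
Credit 677 → row 671–719; LTV 70.4% → column ≤71%. Grid cell → 5.1%.

5.1%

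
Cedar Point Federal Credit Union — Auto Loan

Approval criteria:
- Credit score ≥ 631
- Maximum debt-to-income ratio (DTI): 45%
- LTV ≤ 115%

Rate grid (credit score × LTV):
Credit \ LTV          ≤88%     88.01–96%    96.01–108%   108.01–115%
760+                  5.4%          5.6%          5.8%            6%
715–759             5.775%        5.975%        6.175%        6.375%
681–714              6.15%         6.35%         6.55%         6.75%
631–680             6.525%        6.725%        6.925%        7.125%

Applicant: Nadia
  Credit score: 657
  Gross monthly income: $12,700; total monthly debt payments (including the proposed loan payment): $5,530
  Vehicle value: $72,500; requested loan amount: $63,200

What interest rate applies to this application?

6.525%

Credit score 657 ≥ 631; DTI = 5,530/12,700 = 43.5% ≤ 45%
Loan-to-value = 63,200/72,500 = 87.2% — pass (115% max)
Credit 657 → row 631–680; LTV 87.2% → column ≤88%. Grid cell → 6.525%.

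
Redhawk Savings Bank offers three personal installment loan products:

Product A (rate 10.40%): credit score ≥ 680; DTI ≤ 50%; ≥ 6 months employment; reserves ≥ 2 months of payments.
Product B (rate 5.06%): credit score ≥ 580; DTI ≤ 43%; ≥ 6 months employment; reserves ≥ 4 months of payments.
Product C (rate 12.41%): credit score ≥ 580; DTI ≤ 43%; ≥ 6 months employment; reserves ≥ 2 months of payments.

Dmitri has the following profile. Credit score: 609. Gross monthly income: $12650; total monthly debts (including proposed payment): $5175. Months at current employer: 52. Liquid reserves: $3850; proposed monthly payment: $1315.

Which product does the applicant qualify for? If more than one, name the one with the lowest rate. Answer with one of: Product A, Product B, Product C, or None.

Product C

DTI = 5,175/12,650 = 40.9%.
Reserves = 3,850/1,315 = 2.9 months.
Product A: score 609 < 680; DTI 40.9% ≤ 50%; employment 52 ≥ 6 mo; reserves 2.9 ≥ 2 mo → does not qualify.
Product B: score 609 ≥ 580; DTI 40.9% ≤ 43%; employment 52 ≥ 6 mo; reserves 2.9 < 4 mo → does not qualify.
Product C: score 609 ≥ 580; DTI 40.9% ≤ 43%; employment 52 ≥ 6 mo; reserves 2.9 ≥ 2 mo → qualifies.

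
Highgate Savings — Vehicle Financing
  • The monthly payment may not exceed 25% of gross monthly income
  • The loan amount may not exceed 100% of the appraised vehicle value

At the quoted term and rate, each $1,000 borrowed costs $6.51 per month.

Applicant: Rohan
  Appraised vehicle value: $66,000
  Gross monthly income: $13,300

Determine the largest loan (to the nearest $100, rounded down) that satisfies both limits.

$66,000

Payment cap: 25% × $13,300 = $3,325/month.
At $6.51 per $1,000, that supports 3,325/6.51 × 1,000 ≈ $510,752 → $510,700.
LTV cap: 100% × $66,000 = $66,000 → $66,000.
Binding constraint: loan-to-value.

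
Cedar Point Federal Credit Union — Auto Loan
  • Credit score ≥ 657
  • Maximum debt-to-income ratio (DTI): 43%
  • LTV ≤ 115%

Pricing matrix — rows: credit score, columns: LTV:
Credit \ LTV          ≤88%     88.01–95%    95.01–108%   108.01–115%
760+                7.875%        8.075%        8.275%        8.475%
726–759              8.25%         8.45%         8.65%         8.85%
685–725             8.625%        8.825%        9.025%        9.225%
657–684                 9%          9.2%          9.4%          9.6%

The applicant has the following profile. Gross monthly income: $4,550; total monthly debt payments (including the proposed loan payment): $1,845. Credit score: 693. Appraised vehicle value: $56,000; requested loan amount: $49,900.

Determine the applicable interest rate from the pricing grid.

8.825%

Credit score 693 ≥ 657; DTI: 1,845 ÷ 4,550 = 40.5%, within the 43% cap
LTV = 49,900/56,000 = 89.1% ≤ 115%
Score 693 is in the 685–725 band; LTV 89.1% is in the 88.01–95% band → 8.825%.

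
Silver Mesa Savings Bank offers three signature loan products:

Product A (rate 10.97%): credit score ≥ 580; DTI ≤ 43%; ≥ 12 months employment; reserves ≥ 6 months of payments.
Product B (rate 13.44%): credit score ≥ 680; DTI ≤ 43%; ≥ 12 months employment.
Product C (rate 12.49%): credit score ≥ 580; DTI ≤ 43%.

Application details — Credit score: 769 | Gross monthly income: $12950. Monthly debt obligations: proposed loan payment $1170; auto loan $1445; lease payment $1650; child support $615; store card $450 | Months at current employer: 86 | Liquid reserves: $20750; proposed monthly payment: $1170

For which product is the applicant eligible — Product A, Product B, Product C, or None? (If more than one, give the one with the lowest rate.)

Total debts = (1,170 + 1,445 + 1,650 + 615 + 450) = 5,330; DTI = 5,330/12,950 = 41.2%.
Reserves = 20,750/1,170 = 17.7 months.
Product A: score 769 ≥ 580; DTI 41.2% ≤ 43%; employment 86 ≥ 12 mo; reserves 17.7 ≥ 6 mo → qualifies.
Product B: score 769 ≥ 680; DTI 41.2% ≤ 43%; employment 86 ≥ 12 mo → qualifies.
Product C: score 769 ≥ 580; DTI 41.2% ≤ 43% → qualifies.
Qualifying: Product A, Product B, Product C. Lowest rate is 10.97% → Product A.

Product A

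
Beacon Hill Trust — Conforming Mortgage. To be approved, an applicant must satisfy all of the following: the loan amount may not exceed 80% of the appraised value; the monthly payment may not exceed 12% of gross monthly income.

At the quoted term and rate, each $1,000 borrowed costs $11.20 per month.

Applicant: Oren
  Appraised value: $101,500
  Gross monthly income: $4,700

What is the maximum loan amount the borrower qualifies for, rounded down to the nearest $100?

$50,300

Payment cap: 12% × $4,700 = $564/month.
At $11.20 per $1,000, that supports 564/11.20 × 1,000 ≈ $50,357 → $50,300.
LTV cap: 80% × $101,500 = $81,200 → $81,200.
Binding constraint: payment-to-income.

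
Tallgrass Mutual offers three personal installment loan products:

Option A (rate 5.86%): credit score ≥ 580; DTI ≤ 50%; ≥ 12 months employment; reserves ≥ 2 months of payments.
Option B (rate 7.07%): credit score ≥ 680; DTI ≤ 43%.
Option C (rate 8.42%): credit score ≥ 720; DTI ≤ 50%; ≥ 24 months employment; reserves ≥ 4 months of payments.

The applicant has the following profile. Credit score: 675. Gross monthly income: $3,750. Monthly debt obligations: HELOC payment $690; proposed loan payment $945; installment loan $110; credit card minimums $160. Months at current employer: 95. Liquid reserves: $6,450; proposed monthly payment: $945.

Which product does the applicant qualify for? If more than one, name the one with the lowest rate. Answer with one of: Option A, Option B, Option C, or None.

Total debts = (690 + 945 + 110 + 160) = 1,905; DTI = 1,905/3,750 = 50.8%.
Reserves = 6,450/945 = 6.8 months.
Option A: score 675 ≥ 580; DTI 50.8% > 50%; employment 95 ≥ 12 mo; reserves 6.8 ≥ 2 mo → does not qualify.
Option B: score 675 < 680; DTI 50.8% > 43% → does not qualify.
Option C: score 675 < 720; DTI 50.8% > 50%; employment 95 ≥ 24 mo; reserves 6.8 ≥ 4 mo → does not qualify.

None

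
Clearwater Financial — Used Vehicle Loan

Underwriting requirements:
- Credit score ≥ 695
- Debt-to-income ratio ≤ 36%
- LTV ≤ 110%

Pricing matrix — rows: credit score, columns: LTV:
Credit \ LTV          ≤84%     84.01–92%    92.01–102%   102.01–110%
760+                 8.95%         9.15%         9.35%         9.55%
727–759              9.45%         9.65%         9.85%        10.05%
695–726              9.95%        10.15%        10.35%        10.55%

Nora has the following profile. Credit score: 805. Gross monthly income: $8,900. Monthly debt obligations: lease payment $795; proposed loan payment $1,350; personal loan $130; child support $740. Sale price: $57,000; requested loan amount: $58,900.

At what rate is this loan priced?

9.55%

Credit score 805 ≥ 695; Total monthly debts = (795 + 1,350 + 130 + 740) = 3,015. DTI = 3,015/8,900 = 33.9% ≤ 36%
Loan-to-value = 58,900/57,000 = 103.3% — pass (110% max)
Row: 805 falls in 760+. Column: 103.3% falls in 102.01–110%. Rate = 9.55%.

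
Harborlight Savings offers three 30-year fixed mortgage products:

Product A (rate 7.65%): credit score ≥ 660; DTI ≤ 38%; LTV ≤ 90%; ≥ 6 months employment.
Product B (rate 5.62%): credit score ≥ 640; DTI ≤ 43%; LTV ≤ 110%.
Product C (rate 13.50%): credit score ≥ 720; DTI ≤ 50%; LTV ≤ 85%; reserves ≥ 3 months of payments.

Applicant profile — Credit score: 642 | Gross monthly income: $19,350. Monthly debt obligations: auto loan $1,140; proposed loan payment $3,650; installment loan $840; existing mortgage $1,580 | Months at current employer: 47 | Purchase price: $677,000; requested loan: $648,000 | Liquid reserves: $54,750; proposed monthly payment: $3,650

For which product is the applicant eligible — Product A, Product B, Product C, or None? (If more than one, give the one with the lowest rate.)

Total debts = (1,140 + 3,650 + 840 + 1,580) = 7,210; DTI = 7,210/19,350 = 37.3%.
LTV = 648,000/677,000 = 95.7%.
Reserves = 54,750/3,650 = 15.0 months.
Product A: score 642 < 660; DTI 37.3% ≤ 38%; LTV 95.7% > 90%; employment 47 ≥ 6 mo → does not qualify.
Product B: score 642 ≥ 640; DTI 37.3% ≤ 43%; LTV 95.7% ≤ 110% → qualifies.
Product C: score 642 < 720; DTI 37.3% ≤ 50%; LTV 95.7% > 85%; reserves 15.0 ≥ 3 mo → does not qualify.

Product B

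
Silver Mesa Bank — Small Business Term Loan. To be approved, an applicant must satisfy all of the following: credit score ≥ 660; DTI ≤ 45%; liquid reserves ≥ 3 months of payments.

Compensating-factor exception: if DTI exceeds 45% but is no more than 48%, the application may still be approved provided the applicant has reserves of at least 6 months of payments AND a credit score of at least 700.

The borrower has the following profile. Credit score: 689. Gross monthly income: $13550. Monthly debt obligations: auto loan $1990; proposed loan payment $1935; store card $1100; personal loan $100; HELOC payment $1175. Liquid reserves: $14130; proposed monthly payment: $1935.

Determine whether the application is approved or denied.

Credit score 689 ≥ 660 (meets base)
Total debts = (1,990 + 1,935 + 1,100 + 100 + 1,175) = 6,300. DTI = 6,300/13,550 = 46.5% > 45% — standard DTI limit exceeded.
Liquid reserves cover 14,130/1,935 = 7.3 months — ≥ 3 required
46.5% falls in the override range (45%–48%), so the compensating-factor test applies.
Override check — reserves: 7.3 mo (ok); score: 689 (below 700).
Compensating-factor requirement not fully met.

Denied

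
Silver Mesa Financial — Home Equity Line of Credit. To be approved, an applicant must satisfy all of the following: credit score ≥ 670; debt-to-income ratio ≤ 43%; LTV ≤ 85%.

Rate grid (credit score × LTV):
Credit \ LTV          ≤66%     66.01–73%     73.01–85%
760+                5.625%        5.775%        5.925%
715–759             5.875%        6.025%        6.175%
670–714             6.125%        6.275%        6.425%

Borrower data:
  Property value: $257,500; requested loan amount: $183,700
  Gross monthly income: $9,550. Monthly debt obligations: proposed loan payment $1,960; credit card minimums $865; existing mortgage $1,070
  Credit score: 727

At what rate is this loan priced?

Credit score 727 ≥ 670; Total monthly debts = (1,960 + 865 + 1,070) = 3,895. DTI: 3,895 ÷ 9,550 = 40.8%, within the 43% cap
LTV = 183,700/257,500 = 71.3% ≤ 85%
Credit 727 → row 715–759; LTV 71.3% → column 66.01–73%. Grid cell → 6.025%.

6.025%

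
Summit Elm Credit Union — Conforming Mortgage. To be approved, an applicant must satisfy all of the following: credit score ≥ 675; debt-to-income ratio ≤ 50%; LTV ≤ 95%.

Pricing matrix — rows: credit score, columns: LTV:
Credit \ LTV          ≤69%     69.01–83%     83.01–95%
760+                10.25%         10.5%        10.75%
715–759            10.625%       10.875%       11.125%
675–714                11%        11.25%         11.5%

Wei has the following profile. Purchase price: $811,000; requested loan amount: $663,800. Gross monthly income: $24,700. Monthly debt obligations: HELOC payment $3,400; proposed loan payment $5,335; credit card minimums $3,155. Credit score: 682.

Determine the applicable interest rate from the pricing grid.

11.25%

Credit score 682 ≥ 675; Total monthly debts = (3,400 + 5,335 + 3,155) = 11,890. Debt-to-income = 11,890/24,700 = 48.1% — meets 50% limit
LTV = 663,800/811,000 = 81.8% ≤ 95%
Row: 682 falls in 675–714. Column: 81.8% falls in 69.01–83%. Rate = 11.25%.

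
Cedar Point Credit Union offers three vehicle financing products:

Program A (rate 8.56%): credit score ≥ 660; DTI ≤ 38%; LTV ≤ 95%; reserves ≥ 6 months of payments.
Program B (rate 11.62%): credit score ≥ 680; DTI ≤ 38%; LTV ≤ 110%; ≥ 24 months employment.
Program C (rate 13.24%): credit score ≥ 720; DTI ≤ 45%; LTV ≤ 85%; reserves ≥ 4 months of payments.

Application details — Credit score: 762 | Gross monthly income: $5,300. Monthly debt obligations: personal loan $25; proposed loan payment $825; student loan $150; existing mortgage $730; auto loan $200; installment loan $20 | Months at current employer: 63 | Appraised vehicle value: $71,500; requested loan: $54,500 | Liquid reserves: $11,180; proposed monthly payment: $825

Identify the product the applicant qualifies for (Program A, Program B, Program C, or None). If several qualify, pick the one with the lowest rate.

Total debts = (25 + 825 + 150 + 730 + 200 + 20) = 1,950; DTI = 1,950/5,300 = 36.8%.
LTV = 54,500/71,500 = 76.2%.
Reserves = 11,180/825 = 13.6 months.
Program A: score 762 ≥ 660; DTI 36.8% ≤ 38%; LTV 76.2% ≤ 95%; reserves 13.6 ≥ 6 mo → qualifies.
Program B: score 762 ≥ 680; DTI 36.8% ≤ 38%; LTV 76.2% ≤ 110%; employment 63 ≥ 24 mo → qualifies.
Program C: score 762 ≥ 720; DTI 36.8% ≤ 45%; LTV 76.2% ≤ 85%; reserves 13.6 ≥ 4 mo → qualifies.
Qualifying: Program A, Program B, Program C. Lowest rate is 8.56% → Program A.

Program A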